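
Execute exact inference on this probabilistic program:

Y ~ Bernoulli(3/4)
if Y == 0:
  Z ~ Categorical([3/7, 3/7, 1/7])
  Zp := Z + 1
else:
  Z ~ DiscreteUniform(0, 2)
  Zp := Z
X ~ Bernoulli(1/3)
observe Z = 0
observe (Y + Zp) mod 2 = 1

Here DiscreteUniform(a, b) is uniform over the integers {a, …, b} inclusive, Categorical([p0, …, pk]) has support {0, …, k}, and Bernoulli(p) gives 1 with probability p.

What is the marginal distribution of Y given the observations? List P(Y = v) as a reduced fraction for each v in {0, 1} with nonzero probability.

Enumerate traces; 4 have nonzero weight after conditioning:
  (Y=0, Z=0, X=0) weight 1/14
  (Y=0, Z=0, X=1) weight 1/28
  (Y=1, Z=0, X=0) weight 1/6
  (Y=1, Z=0, X=1) weight 1/12
Group by Y:
  weight(Y=0) = 3/28
  weight(Y=1) = 1/4
Total weight = 3/28 + 1/4 = 5/14
P(Y=0 | obs) = 3/28 / 5/14 = 3/10
P(Y=1 | obs) = 1/4 / 5/14 = 7/10

P(Y=0) = 3/10, P(Y=1) = 7/10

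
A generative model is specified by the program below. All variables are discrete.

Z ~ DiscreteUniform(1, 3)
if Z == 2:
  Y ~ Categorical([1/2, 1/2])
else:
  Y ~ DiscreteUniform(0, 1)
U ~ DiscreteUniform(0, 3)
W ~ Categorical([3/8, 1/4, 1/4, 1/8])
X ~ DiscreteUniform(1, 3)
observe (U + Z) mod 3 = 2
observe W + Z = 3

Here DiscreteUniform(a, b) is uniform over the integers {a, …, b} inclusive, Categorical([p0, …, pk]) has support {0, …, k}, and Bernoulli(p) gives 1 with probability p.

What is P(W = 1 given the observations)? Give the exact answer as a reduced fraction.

Enumerate traces; 24 have nonzero weight after conditioning:
  (Z=1, Y=0, U=1, W=2, X=1) weight 1/288
  (Z=1, Y=0, U=1, W=2, X=2) weight 1/288
  (Z=1, Y=0, U=1, W=2, X=3) weight 1/288
  (Z=1, Y=1, U=1, W=2, X=1) weight 1/288
  (Z=1, Y=1, U=1, W=2, X=2) weight 1/288
  (Z=1, Y=1, U=1, W=2, X=3) weight 1/288
  (Z=2, Y=0, U=0, W=1, X=1) weight 1/288
  (Z=2, Y=0, U=0, W=1, X=2) weight 1/288
  (Z=3, Y=0, U=2, W=0, X=1) weight 1/192
  … 15 more
Group by W:
  weight(W=0) = 1/32
  weight(W=1) = 1/24
  weight(W=2) = 1/48
Total weight = 1/32 + 1/24 + 1/48 = 3/32
P(W=0 | obs) = 1/32 / 3/32 = 1/3
P(W=1 | obs) = 1/24 / 3/32 = 4/9
P(W=2 | obs) = 1/48 / 3/32 = 2/9

P(W = 1 | obs) = 4/9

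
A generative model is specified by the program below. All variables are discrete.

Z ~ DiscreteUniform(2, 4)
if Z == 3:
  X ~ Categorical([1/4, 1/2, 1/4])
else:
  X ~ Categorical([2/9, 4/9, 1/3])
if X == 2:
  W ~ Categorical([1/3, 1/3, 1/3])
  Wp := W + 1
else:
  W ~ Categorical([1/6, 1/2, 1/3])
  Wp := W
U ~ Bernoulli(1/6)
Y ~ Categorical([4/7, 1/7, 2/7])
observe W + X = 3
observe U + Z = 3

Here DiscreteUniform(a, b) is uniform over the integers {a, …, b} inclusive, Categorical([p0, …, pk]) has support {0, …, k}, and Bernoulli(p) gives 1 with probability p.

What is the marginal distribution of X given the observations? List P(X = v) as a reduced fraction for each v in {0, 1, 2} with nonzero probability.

Enumerate traces; 12 have nonzero weight after conditioning:
  (Z=2, X=1, W=2, U=1, Y=0) weight 8/1701
  (Z=2, X=1, W=2, U=1, Y=1) weight 2/1701
  (Z=2, X=1, W=2, U=1, Y=2) weight 4/1701
  (Z=2, X=2, W=1, U=1, Y=0) weight 2/567
  (Z=2, X=2, W=1, U=1, Y=1) weight 1/1134
  (Z=2, X=2, W=1, U=1, Y=2) weight 1/567
  (Z=3, X=1, W=2, U=0, Y=0) weight 5/189
  (Z=3, X=1, W=2, U=0, Y=1) weight 5/756
  … 4 more
Group by X:
  weight(X=1) = 53/972
  weight(X=2) = 19/648
Total weight = 53/972 + 19/648 = 163/1944
P(X=1 | obs) = 53/972 / 163/1944 = 106/163
P(X=2 | obs) = 19/648 / 163/1944 = 57/163

P(X=1) = 106/163, P(X=2) = 57/163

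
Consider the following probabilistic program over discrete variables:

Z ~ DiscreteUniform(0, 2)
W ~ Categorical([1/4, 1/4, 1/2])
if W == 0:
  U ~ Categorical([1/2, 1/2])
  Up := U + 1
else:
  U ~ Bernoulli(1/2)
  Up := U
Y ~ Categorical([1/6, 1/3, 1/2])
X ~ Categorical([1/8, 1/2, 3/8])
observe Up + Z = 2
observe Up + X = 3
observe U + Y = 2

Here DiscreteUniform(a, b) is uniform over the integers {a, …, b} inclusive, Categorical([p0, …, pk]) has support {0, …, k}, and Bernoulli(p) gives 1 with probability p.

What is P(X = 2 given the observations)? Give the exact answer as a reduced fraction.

Enumerate traces; 4 have nonzero weight after conditioning:
  (Z=0, W=0, U=1, Y=1, X=1) weight 1/144
  (Z=1, W=0, U=0, Y=2, X=2) weight 1/128
  (Z=1, W=1, U=1, Y=1, X=2) weight 1/192
  (Z=1, W=2, U=1, Y=1, X=2) weight 1/96
Group by X:
  weight(X=1) = 1/144
  weight(X=2) = 3/128
Total weight = 1/144 + 3/128 = 35/1152
P(X=1 | obs) = 1/144 / 35/1152 = 8/35
P(X=2 | obs) = 3/128 / 35/1152 = 27/35

P(X = 2 | obs) = 27/35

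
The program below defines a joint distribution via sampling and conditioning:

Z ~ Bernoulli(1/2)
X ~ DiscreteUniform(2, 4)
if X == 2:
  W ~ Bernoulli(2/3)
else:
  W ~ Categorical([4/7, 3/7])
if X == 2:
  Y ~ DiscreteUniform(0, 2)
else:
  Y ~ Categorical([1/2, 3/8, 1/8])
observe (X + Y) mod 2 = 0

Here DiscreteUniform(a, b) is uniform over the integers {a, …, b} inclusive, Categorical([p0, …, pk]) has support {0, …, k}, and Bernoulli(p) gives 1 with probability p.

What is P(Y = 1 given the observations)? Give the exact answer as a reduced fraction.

Enumerate traces; 20 have nonzero weight after conditioning:
  (Z=0, X=2, W=0, Y=0) weight 1/54
  (Z=0, X=2, W=0, Y=2) weight 1/54
  (Z=0, X=2, W=1, Y=0) weight 1/27
  (Z=0, X=2, W=1, Y=2) weight 1/27
  (Z=0, X=3, W=0, Y=1) weight 1/28
  (Z=0, X=3, W=1, Y=1) weight 3/112
  (Z=0, X=4, W=0, Y=0) weight 1/21
  (Z=0, X=4, W=0, Y=2) weight 1/84
  … 12 more
Group by Y:
  weight(Y=0) = 5/18
  weight(Y=1) = 1/8
  weight(Y=2) = 11/72
Total weight = 5/18 + 1/8 + 11/72 = 5/9
P(Y=0 | obs) = 5/18 / 5/9 = 1/2
P(Y=1 | obs) = 1/8 / 5/9 = 9/40
P(Y=2 | obs) = 11/72 / 5/9 = 11/40

P(Y = 1 | obs) = 9/40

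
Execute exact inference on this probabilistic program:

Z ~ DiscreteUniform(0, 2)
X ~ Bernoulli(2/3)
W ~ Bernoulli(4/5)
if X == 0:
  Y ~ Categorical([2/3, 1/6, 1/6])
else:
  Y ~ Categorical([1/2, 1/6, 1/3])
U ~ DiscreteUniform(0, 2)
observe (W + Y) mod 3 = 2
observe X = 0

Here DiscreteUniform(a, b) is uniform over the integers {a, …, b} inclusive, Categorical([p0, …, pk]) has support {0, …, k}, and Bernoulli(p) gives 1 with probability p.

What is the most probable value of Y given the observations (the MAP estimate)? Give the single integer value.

Enumerate traces; 18 have nonzero weight after conditioning:
  (Z=0, X=0, W=0, Y=2, U=0) weight 1/810
  (Z=0, X=0, W=0, Y=2, U=1) weight 1/810
  (Z=0, X=0, W=0, Y=2, U=2) weight 1/810
  (Z=0, X=0, W=1, Y=1, U=0) weight 2/405
  (Z=0, X=0, W=1, Y=1, U=1) weight 2/405
  (Z=0, X=0, W=1, Y=1, U=2) weight 2/405
  (Z=1, X=0, W=0, Y=2, U=0) weight 1/810
  (Z=1, X=0, W=0, Y=2, U=1) weight 1/810
  … 10 more
Group by Y:
  weight(Y=1) = 2/45
  weight(Y=2) = 1/90
Total weight = 2/45 + 1/90 = 1/18
P(Y=1 | obs) = 2/45 / 1/18 = 4/5
P(Y=2 | obs) = 1/90 / 1/18 = 1/5
argmax = 1

argmax_v P(Y = v | obs) = 1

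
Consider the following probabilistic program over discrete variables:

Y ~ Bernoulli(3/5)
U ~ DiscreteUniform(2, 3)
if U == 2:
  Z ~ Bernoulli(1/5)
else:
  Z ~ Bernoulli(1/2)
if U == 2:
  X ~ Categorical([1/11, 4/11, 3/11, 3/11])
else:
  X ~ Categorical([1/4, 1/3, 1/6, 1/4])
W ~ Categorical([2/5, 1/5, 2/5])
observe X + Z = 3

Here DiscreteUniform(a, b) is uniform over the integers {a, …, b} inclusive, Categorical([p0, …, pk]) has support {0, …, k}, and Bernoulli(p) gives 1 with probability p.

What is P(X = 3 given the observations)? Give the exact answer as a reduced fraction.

Enumerate traces; 24 have nonzero weight after conditioning:
  (Y=0, U=2, Z=0, X=3, W=0) weight 24/1375
  (Y=0, U=2, Z=0, X=3, W=1) weight 12/1375
  (Y=0, U=2, Z=0, X=3, W=2) weight 24/1375
  (Y=0, U=2, Z=1, X=2, W=0) weight 6/1375
  (Y=0, U=2, Z=1, X=2, W=1) weight 3/1375
  (Y=0, U=2, Z=1, X=2, W=2) weight 6/1375
  (Y=0, U=3, Z=0, X=3, W=0) weight 1/100
  (Y=0, U=3, Z=0, X=3, W=1) weight 1/200
  … 16 more
Group by X:
  weight(X=2) = 91/1320
  weight(X=3) = 151/880
Total weight = 91/1320 + 151/880 = 127/528
P(X=2 | obs) = 91/1320 / 127/528 = 182/635
P(X=3 | obs) = 151/880 / 127/528 = 453/635

P(X = 3 | obs) = 453/635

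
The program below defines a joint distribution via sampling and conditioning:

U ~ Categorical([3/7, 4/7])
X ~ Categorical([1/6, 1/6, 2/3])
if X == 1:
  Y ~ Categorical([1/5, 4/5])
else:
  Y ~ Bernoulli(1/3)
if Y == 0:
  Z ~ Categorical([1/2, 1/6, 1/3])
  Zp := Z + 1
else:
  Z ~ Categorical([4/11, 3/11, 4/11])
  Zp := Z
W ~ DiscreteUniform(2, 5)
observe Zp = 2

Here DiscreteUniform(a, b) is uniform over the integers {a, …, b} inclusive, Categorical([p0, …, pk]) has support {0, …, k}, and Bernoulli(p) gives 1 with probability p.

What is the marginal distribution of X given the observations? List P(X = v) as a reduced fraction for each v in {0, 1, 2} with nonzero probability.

Enumerate traces; 48 have nonzero weight after conditioning:
  (U=0, X=0, Y=0, Z=1, W=2) weight 1/504
  (U=0, X=0, Y=0, Z=1, W=3) weight 1/504
  (U=0, X=0, Y=0, Z=1, W=4) weight 1/504
  (U=0, X=0, Y=0, Z=1, W=5) weight 1/504
  (U=0, X=0, Y=1, Z=2, W=2) weight 1/462
  (U=0, X=0, Y=1, Z=2, W=3) weight 1/462
  (U=0, X=0, Y=1, Z=2, W=4) weight 1/462
  (U=0, X=0, Y=1, Z=2, W=5) weight 1/462
  (U=0, X=1, Y=0, Z=1, W=2) weight 1/1680
  (U=0, X=2, Y=0, Z=1, W=2) weight 1/126
  … 38 more
Group by X:
  weight(X=0) = 23/594
  weight(X=1) = 107/1980
  weight(X=2) = 46/297
Total weight = 23/594 + 107/1980 + 46/297 = 1471/5940
P(X=0 | obs) = 23/594 / 1471/5940 = 230/1471
P(X=1 | obs) = 107/1980 / 1471/5940 = 321/1471
P(X=2 | obs) = 46/297 / 1471/5940 = 920/1471

P(X=0) = 230/1471, P(X=1) = 321/1471, P(X=2) = 920/1471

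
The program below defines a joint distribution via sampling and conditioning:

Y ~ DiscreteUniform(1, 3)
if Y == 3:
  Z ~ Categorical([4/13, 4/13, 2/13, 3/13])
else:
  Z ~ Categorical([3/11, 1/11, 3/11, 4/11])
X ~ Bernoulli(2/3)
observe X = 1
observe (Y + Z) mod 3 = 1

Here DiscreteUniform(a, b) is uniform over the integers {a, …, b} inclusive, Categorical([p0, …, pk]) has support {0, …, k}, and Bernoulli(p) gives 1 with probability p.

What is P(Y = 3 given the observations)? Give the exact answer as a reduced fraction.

P(Y = 3 | obs) = 22/87

Enumerate traces; 4 have nonzero weight after conditioning:
  (Y=1, Z=0, X=1) weight 2/33
  (Y=1, Z=3, X=1) weight 8/99
  (Y=2, Z=2, X=1) weight 2/33
  (Y=3, Z=1, X=1) weight 8/117
Group by Y:
  weight(Y=1) = 14/99
  weight(Y=2) = 2/33
  weight(Y=3) = 8/117
Total weight = 14/99 + 2/33 + 8/117 = 116/429
P(Y=1 | obs) = 14/99 / 116/429 = 91/174
P(Y=2 | obs) = 2/33 / 116/429 = 13/58
P(Y=3 | obs) = 8/117 / 116/429 = 22/87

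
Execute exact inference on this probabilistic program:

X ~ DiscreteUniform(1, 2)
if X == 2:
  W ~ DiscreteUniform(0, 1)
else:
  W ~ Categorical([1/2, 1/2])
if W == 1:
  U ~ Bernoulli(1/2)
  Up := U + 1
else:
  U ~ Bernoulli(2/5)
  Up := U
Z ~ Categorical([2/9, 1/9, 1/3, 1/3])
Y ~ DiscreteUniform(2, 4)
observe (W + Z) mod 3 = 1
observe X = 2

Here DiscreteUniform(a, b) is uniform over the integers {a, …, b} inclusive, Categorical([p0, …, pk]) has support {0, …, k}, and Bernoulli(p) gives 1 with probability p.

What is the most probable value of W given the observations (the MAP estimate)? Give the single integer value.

argmax_v P(W = v | obs) = 1

Enumerate traces; 18 have nonzero weight after conditioning:
  (X=2, W=0, U=0, Z=1, Y=2) weight 1/180
  (X=2, W=0, U=0, Z=1, Y=3) weight 1/180
  (X=2, W=0, U=0, Z=1, Y=4) weight 1/180
  (X=2, W=0, U=1, Z=1, Y=2) weight 1/270
  (X=2, W=0, U=1, Z=1, Y=3) weight 1/270
  (X=2, W=0, U=1, Z=1, Y=4) weight 1/270
  (X=2, W=1, U=0, Z=0, Y=2) weight 1/108
  (X=2, W=1, U=0, Z=0, Y=3) weight 1/108
  … 10 more
Group by W:
  weight(W=0) = 1/36
  weight(W=1) = 5/36
Total weight = 1/36 + 5/36 = 1/6
P(W=0 | obs) = 1/36 / 1/6 = 1/6
P(W=1 | obs) = 5/36 / 1/6 = 5/6
argmax = 1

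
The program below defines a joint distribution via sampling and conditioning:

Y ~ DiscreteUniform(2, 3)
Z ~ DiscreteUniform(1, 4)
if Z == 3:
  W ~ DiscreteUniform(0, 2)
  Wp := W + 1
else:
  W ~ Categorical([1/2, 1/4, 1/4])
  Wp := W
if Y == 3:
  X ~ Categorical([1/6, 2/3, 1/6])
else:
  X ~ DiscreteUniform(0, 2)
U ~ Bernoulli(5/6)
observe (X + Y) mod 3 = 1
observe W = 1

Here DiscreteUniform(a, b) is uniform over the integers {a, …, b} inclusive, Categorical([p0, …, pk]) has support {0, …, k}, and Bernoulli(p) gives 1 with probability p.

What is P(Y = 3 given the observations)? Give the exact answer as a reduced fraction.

P(Y = 3 | obs) = 2/3

Enumerate traces; 16 have nonzero weight after conditioning:
  (Y=2, Z=1, W=1, X=2, U=0) weight 1/576
  (Y=2, Z=1, W=1, X=2, U=1) weight 5/576
  (Y=2, Z=2, W=1, X=2, U=0) weight 1/576
  (Y=2, Z=2, W=1, X=2, U=1) weight 5/576
  (Y=2, Z=3, W=1, X=2, U=0) weight 1/432
  (Y=2, Z=3, W=1, X=2, U=1) weight 5/432
  (Y=2, Z=4, W=1, X=2, U=0) weight 1/576
  (Y=2, Z=4, W=1, X=2, U=1) weight 5/576
  (Y=3, Z=1, W=1, X=1, U=0) weight 1/288
  … 7 more
Group by Y:
  weight(Y=2) = 13/288
  weight(Y=3) = 13/144
Total weight = 13/288 + 13/144 = 13/96
P(Y=2 | obs) = 13/288 / 13/96 = 1/3
P(Y=3 | obs) = 13/144 / 13/96 = 2/3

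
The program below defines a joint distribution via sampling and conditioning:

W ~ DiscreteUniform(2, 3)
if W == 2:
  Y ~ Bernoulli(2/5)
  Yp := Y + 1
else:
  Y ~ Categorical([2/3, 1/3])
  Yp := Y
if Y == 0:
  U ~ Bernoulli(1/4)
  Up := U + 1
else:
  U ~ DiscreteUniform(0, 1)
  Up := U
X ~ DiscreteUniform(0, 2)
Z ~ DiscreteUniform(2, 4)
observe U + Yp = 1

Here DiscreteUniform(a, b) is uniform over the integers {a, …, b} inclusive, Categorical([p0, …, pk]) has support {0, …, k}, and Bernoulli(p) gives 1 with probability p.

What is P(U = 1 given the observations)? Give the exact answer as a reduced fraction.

P(U = 1 | obs) = 10/47

Enumerate traces; 27 have nonzero weight after conditioning:
  (W=2, Y=0, U=0, X=0, Z=2) weight 1/40
  (W=2, Y=0, U=0, X=0, Z=3) weight 1/40
  (W=2, Y=0, U=0, X=0, Z=4) weight 1/40
  (W=2, Y=0, U=0, X=1, Z=2) weight 1/40
  (W=2, Y=0, U=0, X=1, Z=3) weight 1/40
  (W=2, Y=0, U=0, X=1, Z=4) weight 1/40
  (W=2, Y=0, U=0, X=2, Z=2) weight 1/40
  (W=2, Y=0, U=0, X=2, Z=3) weight 1/40
  (W=3, Y=0, U=1, X=0, Z=2) weight 1/108
  … 18 more
Group by U:
  weight(U=0) = 37/120
  weight(U=1) = 1/12
Total weight = 37/120 + 1/12 = 47/120
P(U=0 | obs) = 37/120 / 47/120 = 37/47
P(U=1 | obs) = 1/12 / 47/120 = 10/47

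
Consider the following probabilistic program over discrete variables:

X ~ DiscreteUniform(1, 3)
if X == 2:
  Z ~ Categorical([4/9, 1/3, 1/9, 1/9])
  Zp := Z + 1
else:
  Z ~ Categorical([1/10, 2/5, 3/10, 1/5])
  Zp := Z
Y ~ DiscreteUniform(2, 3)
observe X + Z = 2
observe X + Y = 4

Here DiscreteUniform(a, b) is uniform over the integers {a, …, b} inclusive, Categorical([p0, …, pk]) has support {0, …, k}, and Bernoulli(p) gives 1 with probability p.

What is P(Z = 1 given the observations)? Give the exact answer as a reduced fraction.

P(Z = 1 | obs) = 9/19

Enumerate traces; 2 have nonzero weight after conditioning:
  (X=1, Z=1, Y=3) weight 1/15
  (X=2, Z=0, Y=2) weight 2/27
Group by Z:
  weight(Z=0) = 2/27
  weight(Z=1) = 1/15
Total weight = 2/27 + 1/15 = 19/135
P(Z=0 | obs) = 2/27 / 19/135 = 10/19
P(Z=1 | obs) = 1/15 / 19/135 = 9/19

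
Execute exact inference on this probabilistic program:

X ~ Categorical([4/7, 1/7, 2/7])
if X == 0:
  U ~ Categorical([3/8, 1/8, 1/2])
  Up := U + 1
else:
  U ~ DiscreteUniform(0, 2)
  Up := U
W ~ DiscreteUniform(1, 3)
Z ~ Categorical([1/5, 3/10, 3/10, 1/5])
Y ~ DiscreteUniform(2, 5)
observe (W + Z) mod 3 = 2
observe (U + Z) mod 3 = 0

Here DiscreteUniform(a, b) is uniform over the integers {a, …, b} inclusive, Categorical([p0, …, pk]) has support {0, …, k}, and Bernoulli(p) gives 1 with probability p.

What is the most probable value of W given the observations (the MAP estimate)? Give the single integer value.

Enumerate traces; 48 have nonzero weight after conditioning:
  (X=0, U=0, W=2, Z=0, Y=2) weight 1/280
  (X=0, U=0, W=2, Z=0, Y=3) weight 1/280
  (X=0, U=0, W=2, Z=0, Y=4) weight 1/280
  (X=0, U=0, W=2, Z=0, Y=5) weight 1/280
  (X=0, U=0, W=2, Z=3, Y=2) weight 1/280
  (X=0, U=0, W=2, Z=3, Y=3) weight 1/280
  (X=0, U=0, W=2, Z=3, Y=4) weight 1/280
  (X=0, U=0, W=2, Z=3, Y=5) weight 1/280
  (X=0, U=1, W=3, Z=2, Y=2) weight 1/560
  (X=0, U=2, W=1, Z=1, Y=2) weight 1/140
  … 38 more
Group by W:
  weight(W=1) = 3/70
  weight(W=2) = 1/21
  weight(W=3) = 3/140
Total weight = 3/70 + 1/21 + 3/140 = 47/420
P(W=1 | obs) = 3/70 / 47/420 = 18/47
P(W=2 | obs) = 1/21 / 47/420 = 20/47
P(W=3 | obs) = 3/140 / 47/420 = 9/47
argmax = 2

argmax_v P(W = v | obs) = 2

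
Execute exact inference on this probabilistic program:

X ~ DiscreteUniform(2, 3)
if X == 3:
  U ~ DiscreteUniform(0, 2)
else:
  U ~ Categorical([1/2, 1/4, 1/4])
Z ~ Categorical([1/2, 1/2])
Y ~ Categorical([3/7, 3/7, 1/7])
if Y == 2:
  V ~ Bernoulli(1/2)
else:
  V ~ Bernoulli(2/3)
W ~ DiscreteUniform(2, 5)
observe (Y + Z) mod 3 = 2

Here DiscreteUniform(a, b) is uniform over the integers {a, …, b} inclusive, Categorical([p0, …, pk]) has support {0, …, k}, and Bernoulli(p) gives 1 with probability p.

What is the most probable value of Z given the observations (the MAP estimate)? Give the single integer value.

Enumerate traces; 96 have nonzero weight after conditioning:
  (X=2, U=0, Z=0, Y=2, V=0, W=2) weight 1/448
  (X=2, U=0, Z=0, Y=2, V=0, W=3) weight 1/448
  (X=2, U=0, Z=0, Y=2, V=0, W=4) weight 1/448
  (X=2, U=0, Z=0, Y=2, V=0, W=5) weight 1/448
  (X=2, U=0, Z=0, Y=2, V=1, W=2) weight 1/448
  (X=2, U=0, Z=0, Y=2, V=1, W=3) weight 1/448
  (X=2, U=0, Z=0, Y=2, V=1, W=4) weight 1/448
  (X=2, U=0, Z=0, Y=2, V=1, W=5) weight 1/448
  (X=2, U=0, Z=1, Y=1, V=0, W=2) weight 1/224
  … 87 more
Group by Z:
  weight(Z=0) = 1/14
  weight(Z=1) = 3/14
Total weight = 1/14 + 3/14 = 2/7
P(Z=0 | obs) = 1/14 / 2/7 = 1/4
P(Z=1 | obs) = 3/14 / 2/7 = 3/4
argmax = 1

argmax_v P(Z = v | obs) = 1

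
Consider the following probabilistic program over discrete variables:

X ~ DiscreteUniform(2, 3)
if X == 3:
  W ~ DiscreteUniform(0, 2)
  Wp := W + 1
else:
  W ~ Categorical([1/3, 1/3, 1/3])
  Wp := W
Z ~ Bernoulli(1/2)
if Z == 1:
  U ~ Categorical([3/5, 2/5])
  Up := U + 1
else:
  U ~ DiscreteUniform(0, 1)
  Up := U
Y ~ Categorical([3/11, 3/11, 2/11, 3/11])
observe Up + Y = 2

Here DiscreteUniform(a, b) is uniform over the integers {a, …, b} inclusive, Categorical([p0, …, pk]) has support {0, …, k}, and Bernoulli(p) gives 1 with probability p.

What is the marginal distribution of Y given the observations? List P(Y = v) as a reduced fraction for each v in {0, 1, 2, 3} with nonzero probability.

Enumerate traces; 24 have nonzero weight after conditioning:
  (X=2, W=0, Z=0, U=0, Y=2) weight 1/132
  (X=2, W=0, Z=0, U=1, Y=1) weight 1/88
  (X=2, W=0, Z=1, U=0, Y=1) weight 3/220
  (X=2, W=0, Z=1, U=1, Y=0) weight 1/110
  (X=2, W=1, Z=0, U=0, Y=2) weight 1/132
  (X=2, W=1, Z=0, U=1, Y=1) weight 1/88
  (X=2, W=1, Z=1, U=0, Y=1) weight 3/220
  (X=2, W=1, Z=1, U=1, Y=0) weight 1/110
  … 16 more
Group by Y:
  weight(Y=0) = 3/55
  weight(Y=1) = 3/20
  weight(Y=2) = 1/22
Total weight = 3/55 + 3/20 + 1/22 = 1/4
P(Y=0 | obs) = 3/55 / 1/4 = 12/55
P(Y=1 | obs) = 3/20 / 1/4 = 3/5
P(Y=2 | obs) = 1/22 / 1/4 = 2/11

P(Y=0) = 12/55, P(Y=1) = 3/5, P(Y=2) = 2/11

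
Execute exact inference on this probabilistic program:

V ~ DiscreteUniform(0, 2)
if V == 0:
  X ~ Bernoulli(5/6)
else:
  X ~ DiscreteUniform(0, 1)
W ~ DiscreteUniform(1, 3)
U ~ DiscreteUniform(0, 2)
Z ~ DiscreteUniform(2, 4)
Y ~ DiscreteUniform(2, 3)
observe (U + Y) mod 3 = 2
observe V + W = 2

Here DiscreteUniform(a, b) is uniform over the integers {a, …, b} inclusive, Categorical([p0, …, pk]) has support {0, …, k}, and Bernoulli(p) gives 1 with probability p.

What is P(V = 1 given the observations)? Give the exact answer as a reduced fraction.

P(V = 1 | obs) = 1/2

Enumerate traces; 24 have nonzero weight after conditioning:
  (V=0, X=0, W=2, U=0, Z=2, Y=2) weight 1/972
  (V=0, X=0, W=2, U=0, Z=3, Y=2) weight 1/972
  (V=0, X=0, W=2, U=0, Z=4, Y=2) weight 1/972
  (V=0, X=0, W=2, U=2, Z=2, Y=3) weight 1/972
  (V=0, X=0, W=2, U=2, Z=3, Y=3) weight 1/972
  (V=0, X=0, W=2, U=2, Z=4, Y=3) weight 1/972
  (V=0, X=1, W=2, U=0, Z=2, Y=2) weight 5/972
  (V=0, X=1, W=2, U=0, Z=3, Y=2) weight 5/972
  (V=1, X=0, W=1, U=0, Z=2, Y=2) weight 1/324
  … 15 more
Group by V:
  weight(V=0) = 1/27
  weight(V=1) = 1/27
Total weight = 1/27 + 1/27 = 2/27
P(V=0 | obs) = 1/27 / 2/27 = 1/2
P(V=1 | obs) = 1/27 / 2/27 = 1/2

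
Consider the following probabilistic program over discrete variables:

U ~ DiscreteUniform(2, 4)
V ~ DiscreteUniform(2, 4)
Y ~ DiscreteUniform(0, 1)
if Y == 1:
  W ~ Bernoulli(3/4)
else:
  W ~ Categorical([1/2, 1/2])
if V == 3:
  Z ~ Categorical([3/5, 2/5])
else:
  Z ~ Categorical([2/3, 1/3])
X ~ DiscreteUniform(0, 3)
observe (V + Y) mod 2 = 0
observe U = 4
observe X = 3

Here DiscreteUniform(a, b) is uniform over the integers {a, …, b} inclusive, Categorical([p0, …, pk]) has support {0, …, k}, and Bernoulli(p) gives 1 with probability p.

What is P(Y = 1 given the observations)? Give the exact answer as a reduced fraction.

P(Y = 1 | obs) = 1/3

Enumerate traces; 12 have nonzero weight after conditioning:
  (U=4, V=2, Y=0, W=0, Z=0, X=3) weight 1/216
  (U=4, V=2, Y=0, W=0, Z=1, X=3) weight 1/432
  (U=4, V=2, Y=0, W=1, Z=0, X=3) weight 1/216
  (U=4, V=2, Y=0, W=1, Z=1, X=3) weight 1/432
  (U=4, V=3, Y=1, W=0, Z=0, X=3) weight 1/480
  (U=4, V=3, Y=1, W=0, Z=1, X=3) weight 1/720
  (U=4, V=3, Y=1, W=1, Z=0, X=3) weight 1/160
  (U=4, V=3, Y=1, W=1, Z=1, X=3) weight 1/240
  … 4 more
Group by Y:
  weight(Y=0) = 1/36
  weight(Y=1) = 1/72
Total weight = 1/36 + 1/72 = 1/24
P(Y=0 | obs) = 1/36 / 1/24 = 2/3
P(Y=1 | obs) = 1/72 / 1/24 = 1/3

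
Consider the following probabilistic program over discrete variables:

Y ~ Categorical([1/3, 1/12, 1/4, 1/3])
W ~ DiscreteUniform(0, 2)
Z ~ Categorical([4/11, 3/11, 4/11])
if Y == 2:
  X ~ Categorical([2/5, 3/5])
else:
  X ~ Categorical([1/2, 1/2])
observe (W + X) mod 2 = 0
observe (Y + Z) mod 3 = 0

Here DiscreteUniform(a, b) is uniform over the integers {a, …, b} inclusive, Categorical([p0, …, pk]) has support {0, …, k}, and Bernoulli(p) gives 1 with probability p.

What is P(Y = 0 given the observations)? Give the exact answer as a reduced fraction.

P(Y = 0 | obs) = 40/111

Enumerate traces; 12 have nonzero weight after conditioning:
  (Y=0, W=0, Z=0, X=0) weight 2/99
  (Y=0, W=1, Z=0, X=1) weight 2/99
  (Y=0, W=2, Z=0, X=0) weight 2/99
  (Y=1, W=0, Z=2, X=0) weight 1/198
  (Y=1, W=1, Z=2, X=1) weight 1/198
  (Y=1, W=2, Z=2, X=0) weight 1/198
  (Y=2, W=0, Z=1, X=0) weight 1/110
  (Y=2, W=1, Z=1, X=1) weight 3/220
  (Y=3, W=0, Z=0, X=0) weight 2/99
  … 3 more
Group by Y:
  weight(Y=0) = 2/33
  weight(Y=1) = 1/66
  weight(Y=2) = 7/220
  weight(Y=3) = 2/33
Total weight = 2/33 + 1/66 + 7/220 + 2/33 = 37/220
P(Y=0 | obs) = 2/33 / 37/220 = 40/111
P(Y=1 | obs) = 1/66 / 37/220 = 10/111
P(Y=2 | obs) = 7/220 / 37/220 = 7/37
P(Y=3 | obs) = 2/33 / 37/220 = 40/111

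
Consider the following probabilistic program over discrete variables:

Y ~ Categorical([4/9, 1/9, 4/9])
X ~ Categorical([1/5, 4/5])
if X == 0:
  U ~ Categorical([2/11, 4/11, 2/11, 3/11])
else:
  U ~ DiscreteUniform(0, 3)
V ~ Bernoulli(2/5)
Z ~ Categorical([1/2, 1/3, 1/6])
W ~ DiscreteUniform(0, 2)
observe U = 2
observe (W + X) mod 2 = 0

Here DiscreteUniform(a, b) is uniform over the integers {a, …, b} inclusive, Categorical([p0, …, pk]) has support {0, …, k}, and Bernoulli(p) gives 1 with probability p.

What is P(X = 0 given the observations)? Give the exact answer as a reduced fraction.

Enumerate traces; 54 have nonzero weight after conditioning:
  (Y=0, X=0, U=2, V=0, Z=0, W=0) weight 4/2475
  (Y=0, X=0, U=2, V=0, Z=0, W=2) weight 4/2475
  (Y=0, X=0, U=2, V=0, Z=1, W=0) weight 8/7425
  (Y=0, X=0, U=2, V=0, Z=1, W=2) weight 8/7425
  (Y=0, X=0, U=2, V=0, Z=2, W=0) weight 4/7425
  (Y=0, X=0, U=2, V=0, Z=2, W=2) weight 4/7425
  (Y=0, X=0, U=2, V=1, Z=0, W=0) weight 8/7425
  (Y=0, X=0, U=2, V=1, Z=0, W=2) weight 8/7425
  (Y=0, X=1, U=2, V=0, Z=0, W=1) weight 2/225
  … 45 more
Group by X:
  weight(X=0) = 4/165
  weight(X=1) = 1/15
Total weight = 4/165 + 1/15 = 1/11
P(X=0 | obs) = 4/165 / 1/11 = 4/15
P(X=1 | obs) = 1/15 / 1/11 = 11/15

P(X = 0 | obs) = 4/15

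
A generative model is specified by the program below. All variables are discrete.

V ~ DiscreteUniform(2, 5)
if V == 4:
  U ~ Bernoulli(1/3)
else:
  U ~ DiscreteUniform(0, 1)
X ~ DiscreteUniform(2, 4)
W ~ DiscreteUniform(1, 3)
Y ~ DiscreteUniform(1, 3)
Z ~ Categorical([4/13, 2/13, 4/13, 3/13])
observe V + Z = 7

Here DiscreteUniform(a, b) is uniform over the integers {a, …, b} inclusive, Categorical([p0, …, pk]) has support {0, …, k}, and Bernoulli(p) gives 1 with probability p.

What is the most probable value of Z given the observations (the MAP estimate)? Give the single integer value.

argmax_v P(Z = v | obs) = 2

Enumerate traces; 108 have nonzero weight after conditioning:
  (V=4, U=0, X=2, W=1, Y=1, Z=3) weight 1/702
  (V=4, U=0, X=2, W=1, Y=2, Z=3) weight 1/702
  (V=4, U=0, X=2, W=1, Y=3, Z=3) weight 1/702
  (V=4, U=0, X=2, W=2, Y=1, Z=3) weight 1/702
  (V=4, U=0, X=2, W=2, Y=2, Z=3) weight 1/702
  (V=4, U=0, X=2, W=2, Y=3, Z=3) weight 1/702
  (V=4, U=0, X=2, W=3, Y=1, Z=3) weight 1/702
  (V=4, U=0, X=2, W=3, Y=2, Z=3) weight 1/702
  (V=5, U=0, X=2, W=1, Y=1, Z=2) weight 1/702
  … 99 more
Group by Z:
  weight(Z=2) = 1/13
  weight(Z=3) = 3/52
Total weight = 1/13 + 3/52 = 7/52
P(Z=2 | obs) = 1/13 / 7/52 = 4/7
P(Z=3 | obs) = 3/52 / 7/52 = 3/7
argmax = 2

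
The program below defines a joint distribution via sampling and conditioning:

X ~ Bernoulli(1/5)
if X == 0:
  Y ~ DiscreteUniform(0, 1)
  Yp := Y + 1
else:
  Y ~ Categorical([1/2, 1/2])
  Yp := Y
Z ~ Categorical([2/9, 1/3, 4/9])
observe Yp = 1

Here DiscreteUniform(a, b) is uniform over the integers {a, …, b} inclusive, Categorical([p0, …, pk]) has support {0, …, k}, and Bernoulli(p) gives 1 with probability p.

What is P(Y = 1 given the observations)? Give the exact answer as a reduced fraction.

Enumerate traces; 6 have nonzero weight after conditioning:
  (X=0, Y=0, Z=0) weight 4/45
  (X=0, Y=0, Z=1) weight 2/15
  (X=0, Y=0, Z=2) weight 8/45
  (X=1, Y=1, Z=0) weight 1/45
  (X=1, Y=1, Z=1) weight 1/30
  (X=1, Y=1, Z=2) weight 2/45
Group by Y:
  weight(Y=0) = 2/5
  weight(Y=1) = 1/10
Total weight = 2/5 + 1/10 = 1/2
P(Y=0 | obs) = 2/5 / 1/2 = 4/5
P(Y=1 | obs) = 1/10 / 1/2 = 1/5

P(Y = 1 | obs) = 1/5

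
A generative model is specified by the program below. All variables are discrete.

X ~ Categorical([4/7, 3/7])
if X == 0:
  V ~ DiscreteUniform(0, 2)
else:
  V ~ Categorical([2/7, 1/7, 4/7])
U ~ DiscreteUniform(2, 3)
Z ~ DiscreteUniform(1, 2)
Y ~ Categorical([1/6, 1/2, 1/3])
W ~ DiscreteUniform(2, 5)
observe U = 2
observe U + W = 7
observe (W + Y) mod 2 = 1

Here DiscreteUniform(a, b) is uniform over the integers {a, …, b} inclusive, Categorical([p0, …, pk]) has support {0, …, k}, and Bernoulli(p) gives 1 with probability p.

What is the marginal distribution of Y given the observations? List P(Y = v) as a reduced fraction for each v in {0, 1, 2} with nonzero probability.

Enumerate traces; 24 have nonzero weight after conditioning:
  (X=0, V=0, U=2, Z=1, Y=0, W=5) weight 1/504
  (X=0, V=0, U=2, Z=1, Y=2, W=5) weight 1/252
  (X=0, V=0, U=2, Z=2, Y=0, W=5) weight 1/504
  (X=0, V=0, U=2, Z=2, Y=2, W=5) weight 1/252
  (X=0, V=1, U=2, Z=1, Y=0, W=5) weight 1/504
  (X=0, V=1, U=2, Z=1, Y=2, W=5) weight 1/252
  (X=0, V=1, U=2, Z=2, Y=0, W=5) weight 1/504
  (X=0, V=1, U=2, Z=2, Y=2, W=5) weight 1/252
  … 16 more
Group by Y:
  weight(Y=0) = 1/48
  weight(Y=2) = 1/24
Total weight = 1/48 + 1/24 = 1/16
P(Y=0 | obs) = 1/48 / 1/16 = 1/3
P(Y=2 | obs) = 1/24 / 1/16 = 2/3

P(Y=0) = 1/3, P(Y=2) = 2/3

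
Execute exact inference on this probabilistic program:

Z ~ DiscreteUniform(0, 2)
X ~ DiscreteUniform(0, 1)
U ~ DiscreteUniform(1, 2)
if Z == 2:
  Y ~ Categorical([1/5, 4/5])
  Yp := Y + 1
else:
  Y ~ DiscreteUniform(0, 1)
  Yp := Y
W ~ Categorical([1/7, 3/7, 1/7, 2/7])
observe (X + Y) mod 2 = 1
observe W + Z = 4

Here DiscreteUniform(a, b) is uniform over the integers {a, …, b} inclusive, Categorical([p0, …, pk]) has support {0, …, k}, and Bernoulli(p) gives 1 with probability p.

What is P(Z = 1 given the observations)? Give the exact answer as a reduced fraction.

P(Z = 1 | obs) = 2/3

Enumerate traces; 8 have nonzero weight after conditioning:
  (Z=1, X=0, U=1, Y=1, W=3) weight 1/84
  (Z=1, X=0, U=2, Y=1, W=3) weight 1/84
  (Z=1, X=1, U=1, Y=0, W=3) weight 1/84
  (Z=1, X=1, U=2, Y=0, W=3) weight 1/84
  (Z=2, X=0, U=1, Y=1, W=2) weight 1/105
  (Z=2, X=0, U=2, Y=1, W=2) weight 1/105
  (Z=2, X=1, U=1, Y=0, W=2) weight 1/420
  (Z=2, X=1, U=2, Y=0, W=2) weight 1/420
Group by Z:
  weight(Z=1) = 1/21
  weight(Z=2) = 1/42
Total weight = 1/21 + 1/42 = 1/14
P(Z=1 | obs) = 1/21 / 1/14 = 2/3
P(Z=2 | obs) = 1/42 / 1/14 = 1/3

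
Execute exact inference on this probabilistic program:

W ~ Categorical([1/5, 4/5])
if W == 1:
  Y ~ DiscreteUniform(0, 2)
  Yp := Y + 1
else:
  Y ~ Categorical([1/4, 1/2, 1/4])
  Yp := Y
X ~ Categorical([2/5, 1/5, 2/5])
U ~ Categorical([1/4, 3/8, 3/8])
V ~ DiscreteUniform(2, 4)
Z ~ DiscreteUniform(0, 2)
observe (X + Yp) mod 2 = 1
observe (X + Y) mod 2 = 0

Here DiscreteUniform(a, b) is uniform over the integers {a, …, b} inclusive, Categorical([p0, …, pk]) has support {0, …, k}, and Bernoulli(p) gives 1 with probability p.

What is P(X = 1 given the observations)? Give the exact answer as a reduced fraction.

P(X = 1 | obs) = 1/9

Enumerate traces; 135 have nonzero weight after conditioning:
  (W=1, Y=0, X=0, U=0, V=2, Z=0) weight 2/675
  (W=1, Y=0, X=0, U=0, V=2, Z=1) weight 2/675
  (W=1, Y=0, X=0, U=0, V=2, Z=2) weight 2/675
  (W=1, Y=0, X=0, U=0, V=3, Z=0) weight 2/675
  (W=1, Y=0, X=0, U=0, V=3, Z=1) weight 2/675
  (W=1, Y=0, X=0, U=0, V=3, Z=2) weight 2/675
  (W=1, Y=0, X=0, U=0, V=4, Z=0) weight 2/675
  (W=1, Y=0, X=0, U=0, V=4, Z=1) weight 2/675
  (W=1, Y=0, X=2, U=0, V=2, Z=0) weight 2/675
  (W=1, Y=1, X=1, U=0, V=2, Z=0) weight 1/675
  … 125 more
Group by X:
  weight(X=0) = 16/75
  weight(X=1) = 4/75
  weight(X=2) = 16/75
Total weight = 16/75 + 4/75 + 16/75 = 12/25
P(X=0 | obs) = 16/75 / 12/25 = 4/9
P(X=1 | obs) = 4/75 / 12/25 = 1/9
P(X=2 | obs) = 16/75 / 12/25 = 4/9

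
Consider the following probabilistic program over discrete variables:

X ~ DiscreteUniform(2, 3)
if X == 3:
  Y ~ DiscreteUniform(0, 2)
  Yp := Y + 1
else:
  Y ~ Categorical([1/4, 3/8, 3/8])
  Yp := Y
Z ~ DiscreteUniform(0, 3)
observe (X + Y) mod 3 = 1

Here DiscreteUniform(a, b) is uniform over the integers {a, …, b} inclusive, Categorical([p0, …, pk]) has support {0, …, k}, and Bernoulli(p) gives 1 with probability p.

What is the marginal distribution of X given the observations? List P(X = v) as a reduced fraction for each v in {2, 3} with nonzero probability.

P(X=2) = 9/17, P(X=3) = 8/17

Enumerate traces; 8 have nonzero weight after conditioning:
  (X=2, Y=2, Z=0) weight 3/64
  (X=2, Y=2, Z=1) weight 3/64
  (X=2, Y=2, Z=2) weight 3/64
  (X=2, Y=2, Z=3) weight 3/64
  (X=3, Y=1, Z=0) weight 1/24
  (X=3, Y=1, Z=1) weight 1/24
  (X=3, Y=1, Z=2) weight 1/24
  (X=3, Y=1, Z=3) weight 1/24
Group by X:
  weight(X=2) = 3/16
  weight(X=3) = 1/6
Total weight = 3/16 + 1/6 = 17/48
P(X=2 | obs) = 3/16 / 17/48 = 9/17
P(X=3 | obs) = 1/6 / 17/48 = 8/17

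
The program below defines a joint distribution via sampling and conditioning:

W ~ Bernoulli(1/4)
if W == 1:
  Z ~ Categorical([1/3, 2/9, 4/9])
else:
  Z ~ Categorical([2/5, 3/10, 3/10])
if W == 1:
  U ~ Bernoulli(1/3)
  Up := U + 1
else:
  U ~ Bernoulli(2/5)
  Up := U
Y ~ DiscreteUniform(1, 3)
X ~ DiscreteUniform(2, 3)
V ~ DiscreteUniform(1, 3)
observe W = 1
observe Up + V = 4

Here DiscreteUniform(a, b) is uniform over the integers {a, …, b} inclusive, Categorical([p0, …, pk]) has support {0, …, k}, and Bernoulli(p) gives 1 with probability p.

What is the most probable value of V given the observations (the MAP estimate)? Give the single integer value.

argmax_v P(V = v | obs) = 3

Enumerate traces; 36 have nonzero weight after conditioning:
  (W=1, Z=0, U=0, Y=1, X=2, V=3) weight 1/324
  (W=1, Z=0, U=0, Y=1, X=3, V=3) weight 1/324
  (W=1, Z=0, U=0, Y=2, X=2, V=3) weight 1/324
  (W=1, Z=0, U=0, Y=2, X=3, V=3) weight 1/324
  (W=1, Z=0, U=0, Y=3, X=2, V=3) weight 1/324
  (W=1, Z=0, U=0, Y=3, X=3, V=3) weight 1/324
  (W=1, Z=0, U=1, Y=1, X=2, V=2) weight 1/648
  (W=1, Z=0, U=1, Y=1, X=3, V=2) weight 1/648
  … 28 more
Group by V:
  weight(V=2) = 1/36
  weight(V=3) = 1/18
Total weight = 1/36 + 1/18 = 1/12
P(V=2 | obs) = 1/36 / 1/12 = 1/3
P(V=3 | obs) = 1/18 / 1/12 = 2/3
argmax = 3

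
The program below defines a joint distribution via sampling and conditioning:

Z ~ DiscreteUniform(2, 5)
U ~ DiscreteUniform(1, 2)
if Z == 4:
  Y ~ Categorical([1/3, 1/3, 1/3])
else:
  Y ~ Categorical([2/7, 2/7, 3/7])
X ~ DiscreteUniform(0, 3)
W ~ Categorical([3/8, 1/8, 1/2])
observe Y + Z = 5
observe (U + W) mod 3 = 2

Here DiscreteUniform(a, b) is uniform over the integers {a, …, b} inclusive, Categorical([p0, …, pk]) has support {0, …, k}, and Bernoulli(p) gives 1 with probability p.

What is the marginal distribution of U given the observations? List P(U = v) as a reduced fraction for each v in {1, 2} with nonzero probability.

Enumerate traces; 24 have nonzero weight after conditioning:
  (Z=3, U=1, Y=2, X=0, W=1) weight 3/1792
  (Z=3, U=1, Y=2, X=1, W=1) weight 3/1792
  (Z=3, U=1, Y=2, X=2, W=1) weight 3/1792
  (Z=3, U=1, Y=2, X=3, W=1) weight 3/1792
  (Z=3, U=2, Y=2, X=0, W=0) weight 9/1792
  (Z=3, U=2, Y=2, X=1, W=0) weight 9/1792
  (Z=3, U=2, Y=2, X=2, W=0) weight 9/1792
  (Z=3, U=2, Y=2, X=3, W=0) weight 9/1792
  … 16 more
Group by U:
  weight(U=1) = 11/672
  weight(U=2) = 11/224
Total weight = 11/672 + 11/224 = 11/168
P(U=1 | obs) = 11/672 / 11/168 = 1/4
P(U=2 | obs) = 11/224 / 11/168 = 3/4

P(U=1) = 1/4, P(U=2) = 3/4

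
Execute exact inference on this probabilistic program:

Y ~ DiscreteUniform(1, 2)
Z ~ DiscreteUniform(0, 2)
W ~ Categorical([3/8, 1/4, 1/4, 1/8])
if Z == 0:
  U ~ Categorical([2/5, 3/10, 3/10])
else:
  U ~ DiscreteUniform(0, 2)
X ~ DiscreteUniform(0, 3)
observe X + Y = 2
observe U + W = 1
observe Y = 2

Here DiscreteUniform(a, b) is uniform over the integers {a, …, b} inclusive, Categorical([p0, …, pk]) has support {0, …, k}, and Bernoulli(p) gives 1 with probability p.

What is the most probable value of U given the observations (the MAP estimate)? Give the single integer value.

Enumerate traces; 6 have nonzero weight after conditioning:
  (Y=2, Z=0, W=0, U=1, X=0) weight 3/640
  (Y=2, Z=0, W=1, U=0, X=0) weight 1/240
  (Y=2, Z=1, W=0, U=1, X=0) weight 1/192
  (Y=2, Z=1, W=1, U=0, X=0) weight 1/288
  (Y=2, Z=2, W=0, U=1, X=0) weight 1/192
  (Y=2, Z=2, W=1, U=0, X=0) weight 1/288
Group by U:
  weight(U=0) = 1/90
  weight(U=1) = 29/1920
Total weight = 1/90 + 29/1920 = 151/5760
P(U=0 | obs) = 1/90 / 151/5760 = 64/151
P(U=1 | obs) = 29/1920 / 151/5760 = 87/151
argmax = 1

argmax_v P(U = v | obs) = 1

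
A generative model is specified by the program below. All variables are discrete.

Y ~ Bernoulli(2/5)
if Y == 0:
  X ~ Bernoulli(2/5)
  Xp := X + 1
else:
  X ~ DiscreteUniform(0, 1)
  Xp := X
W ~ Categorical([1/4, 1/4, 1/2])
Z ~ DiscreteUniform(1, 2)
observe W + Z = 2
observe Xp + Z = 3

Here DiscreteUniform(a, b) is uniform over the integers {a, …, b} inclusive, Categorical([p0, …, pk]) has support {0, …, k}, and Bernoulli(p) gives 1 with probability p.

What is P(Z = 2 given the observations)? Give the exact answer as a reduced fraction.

Enumerate traces; 3 have nonzero weight after conditioning:
  (Y=0, X=0, W=0, Z=2) weight 9/200
  (Y=0, X=1, W=1, Z=1) weight 3/100
  (Y=1, X=1, W=0, Z=2) weight 1/40
Group by Z:
  weight(Z=1) = 3/100
  weight(Z=2) = 7/100
Total weight = 3/100 + 7/100 = 1/10
P(Z=1 | obs) = 3/100 / 1/10 = 3/10
P(Z=2 | obs) = 7/100 / 1/10 = 7/10

P(Z = 2 | obs) = 7/10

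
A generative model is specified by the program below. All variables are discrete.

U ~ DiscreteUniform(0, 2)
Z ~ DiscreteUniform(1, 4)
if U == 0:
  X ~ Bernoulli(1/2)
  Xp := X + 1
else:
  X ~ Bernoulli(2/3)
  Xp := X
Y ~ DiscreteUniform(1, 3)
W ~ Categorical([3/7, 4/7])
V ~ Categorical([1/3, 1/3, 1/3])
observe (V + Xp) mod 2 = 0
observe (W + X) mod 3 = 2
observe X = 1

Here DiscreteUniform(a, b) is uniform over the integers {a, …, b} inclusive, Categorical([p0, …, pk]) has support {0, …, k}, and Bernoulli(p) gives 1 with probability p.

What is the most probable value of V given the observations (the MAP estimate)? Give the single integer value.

argmax_v P(V = v | obs) = 1

Enumerate traces; 48 have nonzero weight after conditioning:
  (U=0, Z=1, X=1, Y=1, W=1, V=0) weight 1/378
  (U=0, Z=1, X=1, Y=1, W=1, V=2) weight 1/378
  (U=0, Z=1, X=1, Y=2, W=1, V=0) weight 1/378
  (U=0, Z=1, X=1, Y=2, W=1, V=2) weight 1/378
  (U=0, Z=1, X=1, Y=3, W=1, V=0) weight 1/378
  (U=0, Z=1, X=1, Y=3, W=1, V=2) weight 1/378
  (U=0, Z=2, X=1, Y=1, W=1, V=0) weight 1/378
  (U=0, Z=2, X=1, Y=1, W=1, V=2) weight 1/378
  (U=1, Z=1, X=1, Y=1, W=1, V=1) weight 2/567
  … 39 more
Group by V:
  weight(V=0) = 2/63
  weight(V=1) = 16/189
  weight(V=2) = 2/63
Total weight = 2/63 + 16/189 + 2/63 = 4/27
P(V=0 | obs) = 2/63 / 4/27 = 3/14
P(V=1 | obs) = 16/189 / 4/27 = 4/7
P(V=2 | obs) = 2/63 / 4/27 = 3/14
argmax = 1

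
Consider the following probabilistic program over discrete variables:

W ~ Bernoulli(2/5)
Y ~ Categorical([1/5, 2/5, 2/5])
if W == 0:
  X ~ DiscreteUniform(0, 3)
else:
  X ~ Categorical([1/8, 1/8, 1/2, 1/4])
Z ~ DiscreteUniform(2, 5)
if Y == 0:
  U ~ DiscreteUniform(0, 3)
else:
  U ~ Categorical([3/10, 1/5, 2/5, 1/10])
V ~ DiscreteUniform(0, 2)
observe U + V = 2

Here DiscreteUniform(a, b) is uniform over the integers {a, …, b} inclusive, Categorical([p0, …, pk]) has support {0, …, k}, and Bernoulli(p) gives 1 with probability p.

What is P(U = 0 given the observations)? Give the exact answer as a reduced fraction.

P(U = 0 | obs) = 1/3

Enumerate traces; 288 have nonzero weight after conditioning:
  (W=0, Y=0, X=0, Z=2, U=0, V=2) weight 1/1600
  (W=0, Y=0, X=0, Z=2, U=1, V=1) weight 1/1600
  (W=0, Y=0, X=0, Z=2, U=2, V=0) weight 1/1600
  (W=0, Y=0, X=0, Z=3, U=0, V=2) weight 1/1600
  (W=0, Y=0, X=0, Z=3, U=1, V=1) weight 1/1600
  (W=0, Y=0, X=0, Z=3, U=2, V=0) weight 1/1600
  (W=0, Y=0, X=0, Z=4, U=0, V=2) weight 1/1600
  (W=0, Y=0, X=0, Z=4, U=1, V=1) weight 1/1600
  … 280 more
Group by U:
  weight(U=0) = 29/300
  weight(U=1) = 7/100
  weight(U=2) = 37/300
Total weight = 29/300 + 7/100 + 37/300 = 29/100
P(U=0 | obs) = 29/300 / 29/100 = 1/3
P(U=1 | obs) = 7/100 / 29/100 = 7/29
P(U=2 | obs) = 37/300 / 29/100 = 37/87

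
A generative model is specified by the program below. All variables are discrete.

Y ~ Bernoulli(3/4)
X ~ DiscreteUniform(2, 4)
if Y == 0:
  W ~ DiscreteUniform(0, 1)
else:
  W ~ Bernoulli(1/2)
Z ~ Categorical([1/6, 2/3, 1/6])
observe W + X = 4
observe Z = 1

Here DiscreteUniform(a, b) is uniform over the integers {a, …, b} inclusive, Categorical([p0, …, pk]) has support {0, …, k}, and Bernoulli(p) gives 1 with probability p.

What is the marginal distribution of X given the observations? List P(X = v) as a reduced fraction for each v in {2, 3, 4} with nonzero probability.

P(X=3) = 1/2, P(X=4) = 1/2

Enumerate traces; 4 have nonzero weight after conditioning:
  (Y=0, X=3, W=1, Z=1) weight 1/36
  (Y=0, X=4, W=0, Z=1) weight 1/36
  (Y=1, X=3, W=1, Z=1) weight 1/12
  (Y=1, X=4, W=0, Z=1) weight 1/12
Group by X:
  weight(X=3) = 1/9
  weight(X=4) = 1/9
Total weight = 1/9 + 1/9 = 2/9
P(X=3 | obs) = 1/9 / 2/9 = 1/2
P(X=4 | obs) = 1/9 / 2/9 = 1/2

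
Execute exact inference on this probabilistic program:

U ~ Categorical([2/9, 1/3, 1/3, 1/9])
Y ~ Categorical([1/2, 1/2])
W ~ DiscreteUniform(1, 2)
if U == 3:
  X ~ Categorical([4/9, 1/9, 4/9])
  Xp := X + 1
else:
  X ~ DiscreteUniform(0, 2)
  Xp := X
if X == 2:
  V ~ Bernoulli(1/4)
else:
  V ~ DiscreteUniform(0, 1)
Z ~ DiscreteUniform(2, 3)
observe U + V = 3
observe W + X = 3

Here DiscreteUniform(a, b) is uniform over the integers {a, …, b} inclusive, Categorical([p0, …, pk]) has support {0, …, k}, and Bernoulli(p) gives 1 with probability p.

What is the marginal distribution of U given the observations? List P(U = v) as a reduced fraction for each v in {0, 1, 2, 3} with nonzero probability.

Enumerate traces; 16 have nonzero weight after conditioning:
  (U=2, Y=0, W=1, X=2, V=1, Z=2) weight 1/288
  (U=2, Y=0, W=1, X=2, V=1, Z=3) weight 1/288
  (U=2, Y=0, W=2, X=1, V=1, Z=2) weight 1/144
  (U=2, Y=0, W=2, X=1, V=1, Z=3) weight 1/144
  (U=2, Y=1, W=1, X=2, V=1, Z=2) weight 1/288
  (U=2, Y=1, W=1, X=2, V=1, Z=3) weight 1/288
  (U=2, Y=1, W=2, X=1, V=1, Z=2) weight 1/144
  (U=2, Y=1, W=2, X=1, V=1, Z=3) weight 1/144
  (U=3, Y=0, W=1, X=2, V=0, Z=2) weight 1/216
  … 7 more
Group by U:
  weight(U=2) = 1/24
  weight(U=3) = 7/324
Total weight = 1/24 + 7/324 = 41/648
P(U=2 | obs) = 1/24 / 41/648 = 27/41
P(U=3 | obs) = 7/324 / 41/648 = 14/41

P(U=2) = 27/41, P(U=3) = 14/41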